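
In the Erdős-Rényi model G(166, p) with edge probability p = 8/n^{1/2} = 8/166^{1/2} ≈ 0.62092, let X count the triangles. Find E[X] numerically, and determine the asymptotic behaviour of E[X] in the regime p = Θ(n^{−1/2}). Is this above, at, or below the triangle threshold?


Number of potential triangles: C(166, 3) = 748660.
Each occurs with probability p³ ≈ (0.62092)³ ≈ 2.39391006e-01.
By linearity: E[X] = C(166, 3)·p³ ≈ 748660 · 2.39391006e-01 ≈ 179222.470192.
Since α = 1/2 < 1, p = c/n^{1/2} ≫ 1/n is above the triangle threshold p ~ 1/n. Asymptotically E[X] ~ (c³/6)·n^{3(1−α)} = (8³/6)·n^{1.5} → ∞; triangles are abundant w.h.p.

E[X] ≈ 179222.470192; in regime p = Θ(1/n^{1/2}) E[X] diverges (above the triangle threshold p ~ 1/n).


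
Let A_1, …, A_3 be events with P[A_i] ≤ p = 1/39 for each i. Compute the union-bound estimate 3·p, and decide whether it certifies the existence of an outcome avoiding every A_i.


Union bound: P[∪_{i=1}^{3} A_i] ≤ Σ_i P[A_i] ≤ 3·p = 3·(1/39) = 1/13.
Numerically: 1/13 ≈ 0.07692.
Is 1/13 < 1? YES.
Since P[∪ A_i] ≤ 1/13 < 1, the complement has P[∩ A_i^c] ≥ 1 − 1/13 = 12/13 > 0, so some outcome avoids every A_i.

3·p = 1/13 ≈ 0.07692; existence CERTIFIED by the union bound.


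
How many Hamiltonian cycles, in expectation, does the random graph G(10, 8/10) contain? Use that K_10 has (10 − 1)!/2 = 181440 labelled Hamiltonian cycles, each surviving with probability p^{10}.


K_10 has (10 − 1)!/2 = 181440 labelled Hamiltonian cycles.
For each such Hamiltonian cycle H, let X_H = 1 if all 10 edges of H are present in G. Then P[X_H = 1] = p^{10} = (4/5)^{10} = 1048576/9765625.
Summing the indicators: E[X] = Σ_H E[X_H] = 181440 · p^{10} = 181440 · 1048576/9765625 = 38050725888/1953125.
Numerically: E[X] ≈ 1.95e+04.

E[X] = 181440 · (4/5)^{10} = 38050725888/1953125 ≈ 1.95e+04.


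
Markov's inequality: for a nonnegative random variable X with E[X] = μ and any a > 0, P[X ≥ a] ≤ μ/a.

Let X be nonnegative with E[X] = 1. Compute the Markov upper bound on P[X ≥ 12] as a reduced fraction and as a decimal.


μ = E[X] = 1, a = 12.
Markov: P[X ≥ 12] ≤ μ/a = (1)/12 = 1/12.
Numerically: ≈ 0.083333.
(Since a = 12 > μ = 1.000000, the bound 1/12 is < 1 and informative.)

P[X ≥ 12] ≤ 1/12 ≈ 0.083333.


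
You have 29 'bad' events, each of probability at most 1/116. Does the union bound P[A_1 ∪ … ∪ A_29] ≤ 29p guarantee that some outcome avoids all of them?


Union bound: P[∪_{i=1}^{29} A_i] ≤ Σ_i P[A_i] ≤ 29·p = 29·(1/116) = 1/4.
Numerically: 1/4 ≈ 0.2500000.
Is 1/4 < 1? YES.
Since P[∪ A_i] ≤ 1/4 < 1, the complement has P[∩ A_i^c] ≥ 1 − 1/4 = 3/4 > 0, so some outcome avoids every A_i.

29·p = 1/4 ≈ 0.2500000; existence CERTIFIED by the union bound.


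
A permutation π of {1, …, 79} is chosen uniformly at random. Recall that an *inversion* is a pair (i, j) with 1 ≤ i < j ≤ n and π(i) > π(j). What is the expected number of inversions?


Write X = Σ X_I over the C(79, 2) = 3081 pairs i < j, with X_I the indicator of one inversion.
There are 3081 indicators.
For each fixed pair i < j, the values π(i) and π(j) are two distinct elements of {1, …, 79} in uniformly random order; by symmetry P[π(i) > π(j)] = 1/2.
By linearity: E[X] = 3081 · (1/2) = C(79, 2) · (1/2) = 3081/2 = 3081/2 ≈ 1540.5000.

E[X] = 3081/2 = 1540.5000.


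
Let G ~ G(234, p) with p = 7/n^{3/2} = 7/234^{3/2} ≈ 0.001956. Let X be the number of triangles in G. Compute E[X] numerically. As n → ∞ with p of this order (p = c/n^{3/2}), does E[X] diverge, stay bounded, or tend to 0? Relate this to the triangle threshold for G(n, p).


Number of potential triangles: C(234, 3) = 2108184.
Each occurs with probability p³ ≈ (0.001956)³ ≈ 7.478642e-09.
By linearity: E[X] = C(234, 3)·p³ ≈ 2108184 · 7.478642e-09 ≈ 0.0158.
Since α = 3/2 > 1, p = c/n^{3/2} = o(1/n) is below the triangle threshold p ~ 1/n. Asymptotically E[X] ~ (c³/6)·n^{3(1−α)} = (7³/6)·n^{-1.5} → 0, so by Markov's inequality G has no triangles w.h.p.

E[X] ≈ 0.0158; in regime p = Θ(1/n^{3/2}) E[X] tends to 0 (below the triangle threshold p ~ 1/n).


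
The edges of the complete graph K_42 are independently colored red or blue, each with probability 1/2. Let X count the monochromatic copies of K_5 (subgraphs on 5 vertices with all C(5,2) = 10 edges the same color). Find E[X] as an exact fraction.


Let X = Σ_S X_S over the C(42, 5) = 850668 subsets S of size 5, where X_S = 1 if the K_5 on S is monochromatic.
For a fixed S, the K_5 on S has C(5, 2) = 10 edges. P[all 10 edges red] = (1/2)^10, and likewise for blue, so P[monochromatic] = 2·(1/2)^10 = 2^{1 − 10} = 1/512.
By linearity of expectation: E[X] = C(42, 5) · 2^{1 − 10} = 850668 · 1/512 = 212667/128.
Numerically: E[X] ≈ 1661.46094.

E[X] = C(42,5)·2^(1−C(5,2)) = 212667/128 ≈ 1661.46094.


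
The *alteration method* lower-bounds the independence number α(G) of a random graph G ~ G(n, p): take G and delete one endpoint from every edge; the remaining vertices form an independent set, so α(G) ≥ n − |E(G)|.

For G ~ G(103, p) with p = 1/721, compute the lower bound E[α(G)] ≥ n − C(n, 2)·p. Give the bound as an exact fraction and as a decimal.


E[|E(G)|] = C(103, 2)·p = 5253 · (1/721) = 51/7.
E[α(G)] ≥ n − E[|E(G)|] = 103 − 51/7 = 670/7.
Numerically: ≈ 95.714286.
(This is only a lower bound; the true E[α(G)] may be larger.)

E[α(G)] ≥ 670/7 ≈ 95.714286.


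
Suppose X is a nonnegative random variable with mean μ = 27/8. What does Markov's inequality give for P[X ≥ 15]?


μ = E[X] = 27/8, a = 15.
Markov: P[X ≥ 15] ≤ μ/a = (27/8)/15 = 9/40.
Numerically: ≈ 0.225000.
(Since a = 15 > μ = 3.375000, the bound 9/40 is < 1 and informative.)

P[X ≥ 15] ≤ 9/40 ≈ 0.225000.


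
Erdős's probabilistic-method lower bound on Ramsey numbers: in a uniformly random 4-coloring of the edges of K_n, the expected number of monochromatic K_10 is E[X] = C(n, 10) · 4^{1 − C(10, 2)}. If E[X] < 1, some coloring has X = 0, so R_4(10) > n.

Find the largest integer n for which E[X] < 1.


We need C(n, 10) · 4^{1 − 45} < 1, i.e. C(n, 10) < 4^{45 − 1} = 309485009821345068724781056.
Check values of n near the boundary:
  n = 2018: C(2018, 10) = 301820606687612220663963508; 301820606687612220663963508 < 309485009821345068724781056? YES
  n = 2019: C(2019, 10) = 303322949179835278009229628; 303322949179835278009229628 < 309485009821345068724781056? YES
  n = 2020: C(2020, 10) = 304832018578739931133653656; 304832018578739931133653656 < 309485009821345068724781056? YES
  n = 2021: C(2021, 10) = 306347841644770462864800616; 306347841644770462864800616 < 309485009821345068724781056? YES
  n = 2022: C(2022, 10) = 307870445231474093395937796; 307870445231474093395937796 < 309485009821345068724781056? YES
  n = 2023: C(2023, 10) = 309399856285778485315440716; 309399856285778485315440716 < 309485009821345068724781056? YES
  n = 2024: C(2024, 10) = 310936101848269937576192656; 310936101848269937576192656 < 309485009821345068724781056? NO
  n = 2025: C(2025, 10) = 312479209053472269772600560; 312479209053472269772600560 < 309485009821345068724781056? NO
  n = 2026: C(2026, 10) = 314029205130126398094885285; 314029205130126398094885285 < 309485009821345068724781056? NO
The largest n with C(n, 10) < 309485009821345068724781056 is n = 2023 (where E[X] = 77349964071444621328860179/77371252455336267181195264 ≈ 0.9997). Hence R_4(10) > 2023, i.e. R_4(10) ≥ 2024.

Largest n = 2023; hence R_4(10) > 2023.


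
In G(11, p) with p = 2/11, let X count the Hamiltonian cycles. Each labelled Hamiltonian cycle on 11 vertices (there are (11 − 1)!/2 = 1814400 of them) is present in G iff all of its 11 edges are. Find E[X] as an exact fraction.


K_11 has (11 − 1)!/2 = 1814400 labelled Hamiltonian cycles.
For each such Hamiltonian cycle H, let X_H = 1 if all 11 edges of H are present in G. Then P[X_H = 1] = p^{11} = (2/11)^{11} = 2048/285311670611.
Summing the indicators: E[X] = Σ_H E[X_H] = 1814400 · p^{11} = 1814400 · 2048/285311670611 = 3715891200/285311670611.
Numerically: E[X] ≈ 0.013024.

E[X] = 1814400 · (2/11)^{11} = 3715891200/285311670611 ≈ 0.013024.


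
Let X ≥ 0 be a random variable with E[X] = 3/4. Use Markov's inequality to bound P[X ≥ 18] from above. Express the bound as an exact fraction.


μ = E[X] = 3/4, a = 18.
Markov: P[X ≥ 18] ≤ μ/a = (3/4)/18 = 1/24.
Numerically: ≈ 0.041667.
(Since a = 18 > μ = 0.750000, the bound 1/24 is < 1 and informative.)

P[X ≥ 18] ≤ 1/24 ≈ 0.041667.


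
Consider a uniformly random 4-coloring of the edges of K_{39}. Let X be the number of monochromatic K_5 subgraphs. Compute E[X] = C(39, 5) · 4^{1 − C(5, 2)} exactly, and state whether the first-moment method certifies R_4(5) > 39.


E[X] = C(39, 5) · 4^{1 − 10} = 575757 · 4^{−9} = 575757/262144.
As a reduced fraction: E[X] = 575757/262144 ≈ 2.1963.
Is E[X] < 1? NO.
Since E[X] ≥ 1, the first-moment bound is inconclusive at n = 39; it does NOT by itself certify R_4(5) > 39.

E[X] = 575757/262144 ≈ 2.1963; E[X] ≥ 1; first-moment method inconclusive here.


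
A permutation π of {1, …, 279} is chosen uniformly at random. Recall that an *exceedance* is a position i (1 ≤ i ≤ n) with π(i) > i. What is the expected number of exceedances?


Write X = Σ_{i=1}^{279} X_i, where X_i = 1_{π(i) > i}.
For each fixed i, π(i) is uniform over {1, …, 279} (marginal of a uniform permutation), so P[π(i) > i] = (n − i)/n. Summing: Σ_{i=1}^{279} (n − i)/n = (0 + 1 + … + 278)/279 = 279(279 − 1)/(2·279) = (279 − 1)/2.
Hence E[X] = Σ_{i=1}^{279} (279 − i)/279 = 139 ≈ 139.0000.

E[X] = 139 = 139.0000.


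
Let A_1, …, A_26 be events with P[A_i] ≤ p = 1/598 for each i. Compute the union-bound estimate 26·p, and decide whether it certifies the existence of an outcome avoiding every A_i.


Union bound: P[∪_{i=1}^{26} A_i] ≤ Σ_i P[A_i] ≤ 26·p = 26·(1/598) = 1/23.
Numerically: 1/23 ≈ 0.04348.
Is 1/23 < 1? YES.
Since P[∪ A_i] ≤ 1/23 < 1, the complement has P[∩ A_i^c] ≥ 1 − 1/23 = 22/23 > 0, so some outcome avoids every A_i.

26·p = 1/23 ≈ 0.04348; existence CERTIFIED by the union bound.


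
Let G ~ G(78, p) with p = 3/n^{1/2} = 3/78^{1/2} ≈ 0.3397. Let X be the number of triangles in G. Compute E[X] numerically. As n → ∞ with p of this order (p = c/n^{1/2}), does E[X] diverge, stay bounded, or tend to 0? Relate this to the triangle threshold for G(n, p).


Number of potential triangles: C(78, 3) = 76076.
Each occurs with probability p³ ≈ (0.3397)³ ≈ 3.919421e-02.
By linearity: E[X] = C(78, 3)·p³ ≈ 76076 · 3.919421e-02 ≈ 2981.7383.
Since α = 1/2 < 1, p = c/n^{1/2} ≫ 1/n is above the triangle threshold p ~ 1/n. Asymptotically E[X] ~ (c³/6)·n^{3(1−α)} = (3³/6)·n^{1.5} → ∞; triangles are abundant w.h.p.

E[X] ≈ 2981.7383; in regime p = Θ(1/n^{1/2}) E[X] diverges (above the triangle threshold p ~ 1/n).


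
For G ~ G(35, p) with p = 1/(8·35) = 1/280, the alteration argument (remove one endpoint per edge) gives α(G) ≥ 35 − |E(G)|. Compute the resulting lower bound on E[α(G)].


E[|E(G)|] = C(35, 2)·p = 595 · (1/280) = 17/8.
E[α(G)] ≥ n − E[|E(G)|] = 35 − 17/8 = 263/8.
Numerically: ≈ 32.875.
(This is only a lower bound; the true E[α(G)] may be larger.)

E[α(G)] ≥ 263/8 ≈ 32.875.


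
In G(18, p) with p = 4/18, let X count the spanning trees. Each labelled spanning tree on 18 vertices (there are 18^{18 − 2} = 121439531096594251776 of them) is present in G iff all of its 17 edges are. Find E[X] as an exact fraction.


K_18 has 18^{18 − 2} = 121439531096594251776 labelled spanning trees.
For each such spanning tree H, let X_H = 1 if all 17 edges of H are present in G. Then P[X_H = 1] = p^{17} = (2/9)^{17} = 131072/16677181699666569.
By linearity of expectation: E[X] = Σ_H E[X_H] = 121439531096594251776 · p^{17} = 121439531096594251776 · 131072/16677181699666569 = 8589934592/9.
Numerically: E[X] ≈ 9.544e+08.

E[X] = 121439531096594251776 · (2/9)^{17} = 8589934592/9 ≈ 9.544e+08.


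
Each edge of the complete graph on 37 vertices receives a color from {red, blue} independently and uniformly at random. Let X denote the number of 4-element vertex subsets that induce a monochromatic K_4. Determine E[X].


Let X = Σ_S X_S over the C(37, 4) = 66045 subsets S of size 4, where X_S = 1 if the K_4 on S is monochromatic.
For a fixed S, the K_4 on S has C(4, 2) = 6 edges. P[all 6 edges red] = (1/2)^6, and likewise for blue, so P[monochromatic] = 2·(1/2)^6 = 2^{1 − 6} = 1/32.
Summing: E[X] = C(37, 4) · 2^{1 − 6} = 66045 · 1/32 = 66045/32.
Numerically: E[X] ≈ 2063.9062.

E[X] = C(37,4)·2^(1−C(4,2)) = 66045/32 ≈ 2063.9062.


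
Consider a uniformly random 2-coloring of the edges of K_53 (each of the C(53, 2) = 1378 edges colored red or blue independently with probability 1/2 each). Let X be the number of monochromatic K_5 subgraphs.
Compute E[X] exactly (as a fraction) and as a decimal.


Let X = Σ_S X_S over the C(53, 5) = 2869685 subsets S of size 5, where X_S = 1 if the K_5 on S is monochromatic.
For a fixed S, the K_5 on S has C(5, 2) = 10 edges. P[all 10 edges red] = (1/2)^10, and likewise for blue, so P[monochromatic] = 2·(1/2)^10 = 2^{1 − 10} = 1/512.
By linearity of expectation: E[X] = C(53, 5) · 2^{1 − 10} = 2869685 · 1/512 = 2869685/512.
Numerically: E[X] ≈ 5604.853516.

E[X] = C(53,5)·2^(1−C(5,2)) = 2869685/512 ≈ 5604.853516.


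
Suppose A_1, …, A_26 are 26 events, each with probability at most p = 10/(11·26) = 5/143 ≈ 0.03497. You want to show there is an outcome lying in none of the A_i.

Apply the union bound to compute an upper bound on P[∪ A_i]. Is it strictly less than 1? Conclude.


Union bound: P[∪_{i=1}^{26} A_i] ≤ Σ_i P[A_i] ≤ 26·p = 26·(5/143) = 10/11.
Numerically: 10/11 ≈ 0.90909.
Is 10/11 < 1? YES.
Since P[∪ A_i] ≤ 10/11 < 1, the complement has P[∩ A_i^c] ≥ 1 − 10/11 = 1/11 > 0, so some outcome avoids every A_i.

26·p = 10/11 ≈ 0.90909; existence CERTIFIED by the union bound.


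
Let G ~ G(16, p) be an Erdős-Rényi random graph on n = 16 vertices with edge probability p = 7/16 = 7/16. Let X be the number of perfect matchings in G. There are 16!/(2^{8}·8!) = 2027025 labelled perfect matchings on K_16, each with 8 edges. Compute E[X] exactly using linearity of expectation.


K_16 has 16!/(2^{8}·8!) = 2027025 labelled perfect matchings.
For each such perfect matching H, let X_H = 1 if all 8 edges of H are present in G. Then P[X_H = 1] = p^{8} = (7/16)^{8} = 5764801/4294967296.
Summing the indicators: E[X] = Σ_H E[X_H] = 2027025 · p^{8} = 2027025 · 5764801/4294967296 = 11685395747025/4294967296.
Numerically: E[X] ≈ 2721.

E[X] = 2027025 · (7/16)^{8} = 11685395747025/4294967296 ≈ 2721.


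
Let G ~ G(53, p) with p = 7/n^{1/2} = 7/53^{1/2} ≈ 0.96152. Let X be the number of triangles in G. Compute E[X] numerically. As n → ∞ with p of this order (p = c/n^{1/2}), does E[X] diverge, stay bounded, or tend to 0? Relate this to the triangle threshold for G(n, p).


Number of potential triangles: C(53, 3) = 23426.
Each occurs with probability p³ ≈ (0.96152)³ ≈ 8.8895610e-01.
By linearity: E[X] = C(53, 3)·p³ ≈ 23426 · 8.8895610e-01 ≈ 20824.68566.
Since α = 1/2 < 1, p = c/n^{1/2} ≫ 1/n is above the triangle threshold p ~ 1/n. Asymptotically E[X] ~ (c³/6)·n^{3(1−α)} = (7³/6)·n^{1.5} → ∞; triangles are abundant w.h.p.

E[X] ≈ 20824.68566; in regime p = Θ(1/n^{1/2}) E[X] diverges (above the triangle threshold p ~ 1/n).


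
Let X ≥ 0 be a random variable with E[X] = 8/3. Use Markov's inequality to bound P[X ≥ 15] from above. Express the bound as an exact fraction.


μ = E[X] = 8/3, a = 15.
Markov: P[X ≥ 15] ≤ μ/a = (8/3)/15 = 8/45.
Numerically: ≈ 0.178.
(Since a = 15 > μ = 2.667, the bound 8/45 is < 1 and informative.)

P[X ≥ 15] ≤ 8/45 ≈ 0.178.


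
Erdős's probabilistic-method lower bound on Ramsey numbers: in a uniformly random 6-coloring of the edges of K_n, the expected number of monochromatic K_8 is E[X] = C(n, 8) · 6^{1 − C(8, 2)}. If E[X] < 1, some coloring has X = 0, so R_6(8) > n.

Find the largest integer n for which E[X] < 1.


We need C(n, 8) · 6^{1 − 28} < 1, i.e. C(n, 8) < 6^{28 − 1} = 1023490369077469249536.
Check values of n near the boundary:
  n = 1594: C(1594, 8) = 1015652773590544255167; 1015652773590544255167 < 1023490369077469249536? YES
  n = 1595: C(1595, 8) = 1020772636343363633895; 1020772636343363633895 < 1023490369077469249536? YES
  n = 1596: C(1596, 8) = 1025915067760710553965; 1025915067760710553965 < 1023490369077469249536? NO
The largest n with C(n, 8) < 1023490369077469249536 is n = 1595 (where E[X] = 113419181815929292655/113721152119718805504 ≈ 0.997345). Hence R_6(8) > 1595, i.e. R_6(8) ≥ 1596.

Largest n = 1595; hence R_6(8) > 1595.


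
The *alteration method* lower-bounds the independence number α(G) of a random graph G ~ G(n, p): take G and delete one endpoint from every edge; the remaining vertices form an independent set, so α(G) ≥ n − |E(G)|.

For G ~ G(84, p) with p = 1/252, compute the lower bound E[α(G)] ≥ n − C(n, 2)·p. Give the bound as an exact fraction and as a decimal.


E[|E(G)|] = C(84, 2)·p = 3486 · (1/252) = 83/6.
E[α(G)] ≥ n − E[|E(G)|] = 84 − 83/6 = 421/6.
Numerically: ≈ 70.16667.
(This is only a lower bound; the true E[α(G)] may be larger.)

E[α(G)] ≥ 421/6 ≈ 70.16667.


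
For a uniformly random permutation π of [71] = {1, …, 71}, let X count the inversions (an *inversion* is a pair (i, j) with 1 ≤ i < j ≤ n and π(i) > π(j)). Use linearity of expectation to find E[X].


Write X = Σ X_I over the C(71, 2) = 2485 pairs i < j, with X_I the indicator of one inversion.
There are 2485 indicators.
For each fixed pair i < j, the values π(i) and π(j) are two distinct elements of {1, …, 71} in uniformly random order; by symmetry P[π(i) > π(j)] = 1/2.
By linearity: E[X] = 2485 · (1/2) = C(71, 2) · (1/2) = 2485/2 = 2485/2 ≈ 1242.5000.

E[X] = 2485/2 = 1242.5000.


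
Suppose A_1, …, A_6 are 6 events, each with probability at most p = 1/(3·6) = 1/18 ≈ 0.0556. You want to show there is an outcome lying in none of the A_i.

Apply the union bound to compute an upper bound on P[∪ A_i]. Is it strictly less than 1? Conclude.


Union bound: P[∪_{i=1}^{6} A_i] ≤ Σ_i P[A_i] ≤ 6·p = 6·(1/18) = 1/3.
Numerically: 1/3 ≈ 0.3333.
Is 1/3 < 1? YES.
Since P[∪ A_i] ≤ 1/3 < 1, the complement has P[∩ A_i^c] ≥ 1 − 1/3 = 2/3 > 0, so some outcome avoids every A_i.

6·p = 1/3 ≈ 0.3333; existence CERTIFIED by the union bound.


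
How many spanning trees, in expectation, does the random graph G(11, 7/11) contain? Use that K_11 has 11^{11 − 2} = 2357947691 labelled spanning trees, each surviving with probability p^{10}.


K_11 has 11^{11 − 2} = 2357947691 labelled spanning trees.
For each such spanning tree H, let X_H = 1 if all 10 edges of H are present in G. Then P[X_H = 1] = p^{10} = (7/11)^{10} = 282475249/25937424601.
By linearity of expectation: E[X] = Σ_H E[X_H] = 2357947691 · p^{10} = 2357947691 · 282475249/25937424601 = 282475249/11.
Numerically: E[X] ≈ 2.56796e+07.

E[X] = 2357947691 · (7/11)^{10} = 282475249/11 ≈ 2.56796e+07.


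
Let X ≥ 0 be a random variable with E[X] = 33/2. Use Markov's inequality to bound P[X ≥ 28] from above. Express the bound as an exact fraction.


μ = E[X] = 33/2, a = 28.
Markov: P[X ≥ 28] ≤ μ/a = (33/2)/28 = 33/56.
Numerically: ≈ 0.5893.
(Since a = 28 > μ = 16.5000, the bound 33/56 is < 1 and informative.)

P[X ≥ 28] ≤ 33/56 ≈ 0.5893.


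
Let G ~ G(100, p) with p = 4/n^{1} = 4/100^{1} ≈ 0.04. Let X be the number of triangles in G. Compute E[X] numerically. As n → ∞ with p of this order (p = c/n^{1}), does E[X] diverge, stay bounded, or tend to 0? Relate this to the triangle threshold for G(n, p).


Number of potential triangles: C(100, 3) = 161700.
Each occurs with probability p³ ≈ (0.04)³ ≈ 6.40000000e-05.
By linearity: E[X] = C(100, 3)·p³ ≈ 161700 · 6.40000000e-05 ≈ 10.348800.
Here α = 1, so p = 4/n is exactly at the triangle threshold p ~ 1/n. Asymptotically E[X] → c³/6 = 4³/6 = 32/3 ≈ 10.666667, a bounded constant. In this regime the triangle count is asymptotically Poisson(c³/6).

E[X] ≈ 10.348800; in regime p = Θ(1/n^{1}) E[X] stays bounded (at the triangle threshold p ~ 1/n).


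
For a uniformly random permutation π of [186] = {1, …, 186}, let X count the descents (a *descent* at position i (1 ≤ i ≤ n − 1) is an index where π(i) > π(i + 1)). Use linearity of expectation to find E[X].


Write X = Σ X_I over i = 1, …, 185, with X_I the indicator of one descent.
There are 185 indicators.
For each fixed i, the pair (π(i), π(i+1)) is a uniformly random ordered pair of distinct values from {1, …, 186}; by symmetry P[π(i) > π(i+1)] = 1/2.
By linearity: E[X] = 185 · (1/2) = (186 − 1) · (1/2) = 185/2 ≈ 92.50000.

E[X] = 185/2 = 92.50000.


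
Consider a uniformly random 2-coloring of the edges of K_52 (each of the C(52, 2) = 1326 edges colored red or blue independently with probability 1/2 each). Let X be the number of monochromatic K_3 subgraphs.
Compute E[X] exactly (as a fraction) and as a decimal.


Let X = Σ_S X_S over the C(52, 3) = 22100 subsets S of size 3, where X_S = 1 if the K_3 on S is monochromatic.
For a fixed S, the K_3 on S has C(3, 2) = 3 edges. P[all 3 edges red] = (1/2)^3, and likewise for blue, so P[monochromatic] = 2·(1/2)^3 = 2^{1 − 3} = 1/4.
Summing: E[X] = C(52, 3) · 2^{1 − 3} = 22100 · 1/4 = 5525.
Numerically: E[X] ≈ 5525.000.

E[X] = C(52,3)·2^(1−C(3,2)) = 5525 ≈ 5525.000.


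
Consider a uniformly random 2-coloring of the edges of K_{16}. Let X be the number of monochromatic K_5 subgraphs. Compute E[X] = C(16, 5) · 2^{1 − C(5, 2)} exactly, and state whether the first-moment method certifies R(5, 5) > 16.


E[X] = C(16, 5) · 2^{1 − 10} = 4368 · 2^{−9} = 4368/512.
As a reduced fraction: E[X] = 273/32 ≈ 8.5312.
Is E[X] < 1? NO.
Since E[X] ≥ 1, the first-moment bound is inconclusive at n = 16; it does NOT by itself certify R(5, 5) > 16.

E[X] = 273/32 ≈ 8.5312; E[X] ≥ 1; first-moment method inconclusive here.


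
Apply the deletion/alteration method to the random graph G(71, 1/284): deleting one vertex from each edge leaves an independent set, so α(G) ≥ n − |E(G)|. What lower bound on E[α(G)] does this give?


E[|E(G)|] = C(71, 2)·p = 2485 · (1/284) = 35/4.
E[α(G)] ≥ n − E[|E(G)|] = 71 − 35/4 = 249/4.
Numerically: ≈ 62.250.
(This is only a lower bound; the true E[α(G)] may be larger.)

E[α(G)] ≥ 249/4 ≈ 62.250.


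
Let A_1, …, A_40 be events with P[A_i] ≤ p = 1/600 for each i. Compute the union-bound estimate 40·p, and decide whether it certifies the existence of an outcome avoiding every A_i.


Union bound: P[∪_{i=1}^{40} A_i] ≤ Σ_i P[A_i] ≤ 40·p = 40·(1/600) = 1/15.
Numerically: 1/15 ≈ 0.0666667.
Is 1/15 < 1? YES.
Since P[∪ A_i] ≤ 1/15 < 1, the complement has P[∩ A_i^c] ≥ 1 − 1/15 = 14/15 > 0, so some outcome avoids every A_i.

40·p = 1/15 ≈ 0.0666667; existence CERTIFIED by the union bound.


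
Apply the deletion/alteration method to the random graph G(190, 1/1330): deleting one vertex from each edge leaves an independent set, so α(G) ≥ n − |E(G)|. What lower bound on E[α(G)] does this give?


E[|E(G)|] = C(190, 2)·p = 17955 · (1/1330) = 27/2.
E[α(G)] ≥ n − E[|E(G)|] = 190 − 27/2 = 353/2.
Numerically: ≈ 176.500.
(This is only a lower bound; the true E[α(G)] may be larger.)

E[α(G)] ≥ 353/2 ≈ 176.500.


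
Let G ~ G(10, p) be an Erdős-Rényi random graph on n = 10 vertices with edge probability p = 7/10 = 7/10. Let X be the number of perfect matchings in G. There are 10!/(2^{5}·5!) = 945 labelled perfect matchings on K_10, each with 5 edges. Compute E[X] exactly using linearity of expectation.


K_10 has 10!/(2^{5}·5!) = 945 labelled perfect matchings.
For each such perfect matching H, let X_H = 1 if all 5 edges of H are present in G. Then P[X_H = 1] = p^{5} = (7/10)^{5} = 16807/100000.
Summing the indicators: E[X] = Σ_H E[X_H] = 945 · p^{5} = 945 · 16807/100000 = 3176523/20000.
Numerically: E[X] ≈ 158.83.

E[X] = 945 · (7/10)^{5} = 3176523/20000 ≈ 158.83.


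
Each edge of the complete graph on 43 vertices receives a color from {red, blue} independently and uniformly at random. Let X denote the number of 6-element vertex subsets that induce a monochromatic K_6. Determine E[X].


Let X = Σ_S X_S over the C(43, 6) = 6096454 subsets S of size 6, where X_S = 1 if the K_6 on S is monochromatic.
For a fixed S, the K_6 on S has C(6, 2) = 15 edges. P[all 15 edges red] = (1/2)^15, and likewise for blue, so P[monochromatic] = 2·(1/2)^15 = 2^{1 − 15} = 1/16384.
By linearity of expectation: E[X] = C(43, 6) · 2^{1 − 15} = 6096454 · 1/16384 = 3048227/8192.
Numerically: E[X] ≈ 372.098.

E[X] = C(43,6)·2^(1−C(6,2)) = 3048227/8192 ≈ 372.098.


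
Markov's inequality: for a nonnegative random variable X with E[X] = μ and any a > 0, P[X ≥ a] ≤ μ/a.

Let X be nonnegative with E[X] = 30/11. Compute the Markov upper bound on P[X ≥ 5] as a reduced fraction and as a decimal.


μ = E[X] = 30/11, a = 5.
Markov: P[X ≥ 5] ≤ μ/a = (30/11)/5 = 6/11.
Numerically: ≈ 0.5455.
(Since a = 5 > μ = 2.7273, the bound 6/11 is < 1 and informative.)

P[X ≥ 5] ≤ 6/11 ≈ 0.5455.


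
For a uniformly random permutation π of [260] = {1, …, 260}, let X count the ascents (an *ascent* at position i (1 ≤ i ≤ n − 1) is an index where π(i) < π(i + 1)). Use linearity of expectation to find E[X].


Write X = Σ X_I over i = 1, …, 259, with X_I the indicator of one ascent.
There are 259 indicators.
For each fixed i, the pair (π(i), π(i+1)) is a uniformly random ordered pair of distinct values from {1, …, 260}; by symmetry P[π(i) < π(i+1)] = 1/2.
By linearity: E[X] = 259 · (1/2) = (260 − 1) · (1/2) = 259/2 ≈ 129.500000.

E[X] = 259/2 = 129.500000.


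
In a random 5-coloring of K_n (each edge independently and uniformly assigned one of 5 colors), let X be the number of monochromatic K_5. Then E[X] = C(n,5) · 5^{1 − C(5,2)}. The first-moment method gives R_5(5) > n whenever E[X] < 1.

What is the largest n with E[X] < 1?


We need C(n, 5) · 5^{1 − 10} < 1, i.e. C(n, 5) < 5^{10 − 1} = 1953125.
Check values of n near the boundary:
  n = 47: C(47, 5) = 1533939; 1533939 < 1953125? YES
  n = 48: C(48, 5) = 1712304; 1712304 < 1953125? YES
  n = 49: C(49, 5) = 1906884; 1906884 < 1953125? YES
  n = 50: C(50, 5) = 2118760; 2118760 < 1953125? NO
  n = 51: C(51, 5) = 2349060; 2349060 < 1953125? NO
The largest n with C(n, 5) < 1953125 is n = 49 (where E[X] = 1906884/1953125 ≈ 0.9763246). Hence R_5(5) > 49, i.e. R_5(5) ≥ 50.

Largest n = 49; hence R_5(5) > 49.


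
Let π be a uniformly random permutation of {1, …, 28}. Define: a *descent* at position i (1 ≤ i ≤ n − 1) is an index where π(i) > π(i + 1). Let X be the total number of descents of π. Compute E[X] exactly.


Write X = Σ X_I over i = 1, …, 27, with X_I the indicator of one descent.
There are 27 indicators.
For each fixed i, the pair (π(i), π(i+1)) is a uniformly random ordered pair of distinct values from {1, …, 28}; by symmetry P[π(i) > π(i+1)] = 1/2.
By linearity: E[X] = 27 · (1/2) = (28 − 1) · (1/2) = 27/2 ≈ 13.50000.

E[X] = 27/2 = 13.50000.


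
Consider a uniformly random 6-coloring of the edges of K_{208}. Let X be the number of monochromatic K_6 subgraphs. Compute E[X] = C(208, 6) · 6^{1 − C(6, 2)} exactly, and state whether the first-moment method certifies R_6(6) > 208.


E[X] = C(208, 6) · 6^{1 − 15} = 104579959848 · 6^{−14} = 104579959848/78364164096.
As a reduced fraction: E[X] = 4357498327/3265173504 ≈ 1.335.
Is E[X] < 1? NO.
Since E[X] ≥ 1, the first-moment bound is inconclusive at n = 208; it does NOT by itself certify R_6(6) > 208.

E[X] = 4357498327/3265173504 ≈ 1.335; E[X] ≥ 1; first-moment method inconclusive here.


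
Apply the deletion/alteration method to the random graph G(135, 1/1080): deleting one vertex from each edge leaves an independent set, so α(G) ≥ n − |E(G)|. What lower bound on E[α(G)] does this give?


E[|E(G)|] = C(135, 2)·p = 9045 · (1/1080) = 67/8.
E[α(G)] ≥ n − E[|E(G)|] = 135 − 67/8 = 1013/8.
Numerically: ≈ 126.625.
(This is only a lower bound; the true E[α(G)] may be larger.)

E[α(G)] ≥ 1013/8 ≈ 126.625.


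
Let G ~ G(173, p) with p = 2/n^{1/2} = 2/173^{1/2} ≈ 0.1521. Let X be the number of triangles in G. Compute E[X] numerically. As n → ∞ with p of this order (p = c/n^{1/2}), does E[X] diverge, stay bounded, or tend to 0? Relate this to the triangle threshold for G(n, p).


Number of potential triangles: C(173, 3) = 848046.
Each occurs with probability p³ ≈ (0.1521)³ ≈ 3.515773e-03.
By linearity: E[X] = C(173, 3)·p³ ≈ 848046 · 3.515773e-03 ≈ 2981.5373.
Since α = 1/2 < 1, p = c/n^{1/2} ≫ 1/n is above the triangle threshold p ~ 1/n. Asymptotically E[X] ~ (c³/6)·n^{3(1−α)} = (2³/6)·n^{1.5} → ∞; triangles are abundant w.h.p.

E[X] ≈ 2981.5373; in regime p = Θ(1/n^{1/2}) E[X] diverges (above the triangle threshold p ~ 1/n).


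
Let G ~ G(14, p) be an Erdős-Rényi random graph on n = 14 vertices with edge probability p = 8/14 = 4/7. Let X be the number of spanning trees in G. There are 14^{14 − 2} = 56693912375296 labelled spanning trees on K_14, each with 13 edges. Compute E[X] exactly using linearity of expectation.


K_14 has 14^{14 − 2} = 56693912375296 labelled spanning trees.
For each such spanning tree H, let X_H = 1 if all 13 edges of H are present in G. Then P[X_H = 1] = p^{13} = (4/7)^{13} = 67108864/96889010407.
Summing the indicators: E[X] = Σ_H E[X_H] = 56693912375296 · p^{13} = 56693912375296 · 67108864/96889010407 = 274877906944/7.
Numerically: E[X] ≈ 3.92683e+10.

E[X] = 56693912375296 · (4/7)^{13} = 274877906944/7 ≈ 3.92683e+10.


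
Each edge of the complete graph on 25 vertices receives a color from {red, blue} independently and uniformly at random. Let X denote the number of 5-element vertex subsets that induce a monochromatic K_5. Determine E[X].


Let X = Σ_S X_S over the C(25, 5) = 53130 subsets S of size 5, where X_S = 1 if the K_5 on S is monochromatic.
For a fixed S, the K_5 on S has C(5, 2) = 10 edges. P[all 10 edges red] = (1/2)^10, and likewise for blue, so P[monochromatic] = 2·(1/2)^10 = 2^{1 − 10} = 1/512.
By linearity of expectation: E[X] = C(25, 5) · 2^{1 − 10} = 53130 · 1/512 = 26565/256.
Numerically: E[X] ≈ 103.769531.

E[X] = C(25,5)·2^(1−C(5,2)) = 26565/256 ≈ 103.769531.


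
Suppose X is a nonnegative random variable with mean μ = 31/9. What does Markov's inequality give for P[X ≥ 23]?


μ = E[X] = 31/9, a = 23.
Markov: P[X ≥ 23] ≤ μ/a = (31/9)/23 = 31/207.
Numerically: ≈ 0.14976.
(Since a = 23 > μ = 3.44444, the bound 31/207 is < 1 and informative.)

P[X ≥ 23] ≤ 31/207 ≈ 0.14976.


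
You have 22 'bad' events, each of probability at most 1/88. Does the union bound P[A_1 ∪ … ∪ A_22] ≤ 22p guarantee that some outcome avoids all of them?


Union bound: P[∪_{i=1}^{22} A_i] ≤ Σ_i P[A_i] ≤ 22·p = 22·(1/88) = 1/4.
Numerically: 1/4 ≈ 0.250.
Is 1/4 < 1? YES.
Since P[∪ A_i] ≤ 1/4 < 1, the complement has P[∩ A_i^c] ≥ 1 − 1/4 = 3/4 > 0, so some outcome avoids every A_i.

22·p = 1/4 ≈ 0.250; existence CERTIFIED by the union bound.


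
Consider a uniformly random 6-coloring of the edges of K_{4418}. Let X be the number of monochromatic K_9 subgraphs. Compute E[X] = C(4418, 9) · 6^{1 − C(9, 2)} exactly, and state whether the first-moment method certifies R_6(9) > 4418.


E[X] = C(4418, 9) · 6^{1 − 36} = 1752779389572095347587475120 · 6^{−35} = 1752779389572095347587475120/1719070799748422591028658176.
As a reduced fraction: E[X] = 109548711848255959224217195/107441924984276411939291136 ≈ 1.020.
Is E[X] < 1? NO.
Since E[X] ≥ 1, the first-moment bound is inconclusive at n = 4418; it does NOT by itself certify R_6(9) > 4418.

E[X] = 109548711848255959224217195/107441924984276411939291136 ≈ 1.020; E[X] ≥ 1; first-moment method inconclusive here.


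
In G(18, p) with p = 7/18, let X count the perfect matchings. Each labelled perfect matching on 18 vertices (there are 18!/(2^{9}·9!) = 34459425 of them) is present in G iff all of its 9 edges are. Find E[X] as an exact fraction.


K_18 has 18!/(2^{9}·9!) = 34459425 labelled perfect matchings.
For each such perfect matching H, let X_H = 1 if all 9 edges of H are present in G. Then P[X_H = 1] = p^{9} = (7/18)^{9} = 40353607/198359290368.
By linearity: E[X] = Σ_H E[X_H] = 34459425 · p^{9} = 34459425 · 40353607/198359290368 = 17167433257975/2448880128.
Numerically: E[X] ≈ 7010.3.

E[X] = 34459425 · (7/18)^{9} = 17167433257975/2448880128 ≈ 7010.3.


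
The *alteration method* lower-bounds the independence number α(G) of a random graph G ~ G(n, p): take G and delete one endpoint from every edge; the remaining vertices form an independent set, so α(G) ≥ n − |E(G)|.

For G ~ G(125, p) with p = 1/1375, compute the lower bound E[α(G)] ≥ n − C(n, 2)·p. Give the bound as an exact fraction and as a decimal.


E[|E(G)|] = C(125, 2)·p = 7750 · (1/1375) = 62/11.
E[α(G)] ≥ n − E[|E(G)|] = 125 − 62/11 = 1313/11.
Numerically: ≈ 119.364.
(This is only a lower bound; the true E[α(G)] may be larger.)

E[α(G)] ≥ 1313/11 ≈ 119.364.


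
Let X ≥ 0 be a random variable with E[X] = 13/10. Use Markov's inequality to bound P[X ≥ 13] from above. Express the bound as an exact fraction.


μ = E[X] = 13/10, a = 13.
Markov: P[X ≥ 13] ≤ μ/a = (13/10)/13 = 1/10.
Numerically: ≈ 0.100000.
(Since a = 13 > μ = 1.300000, the bound 1/10 is < 1 and informative.)

P[X ≥ 13] ≤ 1/10 ≈ 0.100000.


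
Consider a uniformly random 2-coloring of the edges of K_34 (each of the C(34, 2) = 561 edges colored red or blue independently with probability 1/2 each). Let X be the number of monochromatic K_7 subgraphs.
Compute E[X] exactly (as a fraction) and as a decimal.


Let X = Σ_S X_S over the C(34, 7) = 5379616 subsets S of size 7, where X_S = 1 if the K_7 on S is monochromatic.
For a fixed S, the K_7 on S has C(7, 2) = 21 edges. P[all 21 edges red] = (1/2)^21, and likewise for blue, so P[monochromatic] = 2·(1/2)^21 = 2^{1 − 21} = 1/1048576.
By linearity: E[X] = C(34, 7) · 2^{1 − 21} = 5379616 · 1/1048576 = 168113/32768.
Numerically: E[X] ≈ 5.130.

E[X] = C(34,7)·2^(1−C(7,2)) = 168113/32768 ≈ 5.130.


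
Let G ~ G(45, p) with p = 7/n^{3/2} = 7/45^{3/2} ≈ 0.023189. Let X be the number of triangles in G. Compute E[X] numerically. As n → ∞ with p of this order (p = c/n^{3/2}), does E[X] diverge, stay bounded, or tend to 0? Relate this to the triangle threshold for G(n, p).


Number of potential triangles: C(45, 3) = 14190.
Each occurs with probability p³ ≈ (0.023189)³ ≈ 1.2469178e-05.
By linearity: E[X] = C(45, 3)·p³ ≈ 14190 · 1.2469178e-05 ≈ 0.17694.
Since α = 3/2 > 1, p = c/n^{3/2} = o(1/n) is below the triangle threshold p ~ 1/n. Asymptotically E[X] ~ (c³/6)·n^{3(1−α)} = (7³/6)·n^{-1.5} → 0, so by Markov's inequality G has no triangles w.h.p.

E[X] ≈ 0.17694; in regime p = Θ(1/n^{3/2}) E[X] tends to 0 (below the triangle threshold p ~ 1/n).


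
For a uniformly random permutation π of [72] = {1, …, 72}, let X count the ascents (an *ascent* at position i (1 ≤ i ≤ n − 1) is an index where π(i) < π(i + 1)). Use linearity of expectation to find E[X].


Write X = Σ X_I over i = 1, …, 71, with X_I the indicator of one ascent.
There are 71 indicators.
For each fixed i, the pair (π(i), π(i+1)) is a uniformly random ordered pair of distinct values from {1, …, 72}; by symmetry P[π(i) < π(i+1)] = 1/2.
By linearity: E[X] = 71 · (1/2) = (72 − 1) · (1/2) = 71/2 ≈ 35.500.

E[X] = 71/2 = 35.500.


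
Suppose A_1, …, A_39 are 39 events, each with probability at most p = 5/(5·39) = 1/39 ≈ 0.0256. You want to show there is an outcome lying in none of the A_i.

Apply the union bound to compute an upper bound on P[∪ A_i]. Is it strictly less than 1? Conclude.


Union bound: P[∪_{i=1}^{39} A_i] ≤ Σ_i P[A_i] ≤ 39·p = 39·(1/39) = 1.
Numerically: 1 ≈ 1.0000.
Is 1 < 1? NO.
Since the bound 1 is ≥ 1, the union bound is uninformative here; it does NOT by itself certify existence.

39·p = 1 ≈ 1.0000; existence NOT certified by the union bound.


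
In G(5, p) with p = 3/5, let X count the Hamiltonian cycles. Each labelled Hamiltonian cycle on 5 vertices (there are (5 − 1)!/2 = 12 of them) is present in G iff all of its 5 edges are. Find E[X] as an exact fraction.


K_5 has (5 − 1)!/2 = 12 labelled Hamiltonian cycles.
For each such Hamiltonian cycle H, let X_H = 1 if all 5 edges of H are present in G. Then P[X_H = 1] = p^{5} = (3/5)^{5} = 243/3125.
By linearity: E[X] = Σ_H E[X_H] = 12 · p^{5} = 12 · 243/3125 = 2916/3125.
Numerically: E[X] ≈ 0.93312.

E[X] = 12 · (3/5)^{5} = 2916/3125 ≈ 0.93312.


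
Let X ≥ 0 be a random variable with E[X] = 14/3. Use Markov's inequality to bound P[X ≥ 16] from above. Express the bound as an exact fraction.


μ = E[X] = 14/3, a = 16.
Markov: P[X ≥ 16] ≤ μ/a = (14/3)/16 = 7/24.
Numerically: ≈ 0.2917.
(Since a = 16 > μ = 4.6667, the bound 7/24 is < 1 and informative.)

P[X ≥ 16] ≤ 7/24 ≈ 0.2917.


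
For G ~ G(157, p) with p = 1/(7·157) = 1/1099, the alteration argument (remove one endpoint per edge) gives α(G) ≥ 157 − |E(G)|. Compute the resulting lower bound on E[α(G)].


E[|E(G)|] = C(157, 2)·p = 12246 · (1/1099) = 78/7.
E[α(G)] ≥ n − E[|E(G)|] = 157 − 78/7 = 1021/7.
Numerically: ≈ 145.8571.
(This is only a lower bound; the true E[α(G)] may be larger.)

E[α(G)] ≥ 1021/7 ≈ 145.8571.


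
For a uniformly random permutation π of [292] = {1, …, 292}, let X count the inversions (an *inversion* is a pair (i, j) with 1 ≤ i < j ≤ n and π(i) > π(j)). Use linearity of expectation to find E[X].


Write X = Σ X_I over the C(292, 2) = 42486 pairs i < j, with X_I the indicator of one inversion.
There are 42486 indicators.
For each fixed pair i < j, the values π(i) and π(j) are two distinct elements of {1, …, 292} in uniformly random order; by symmetry P[π(i) > π(j)] = 1/2.
By linearity: E[X] = 42486 · (1/2) = C(292, 2) · (1/2) = 42486/2 = 21243 ≈ 21243.000.

E[X] = 21243 = 21243.000.


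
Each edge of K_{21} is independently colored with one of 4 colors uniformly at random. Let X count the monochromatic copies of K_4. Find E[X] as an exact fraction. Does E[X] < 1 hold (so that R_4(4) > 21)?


E[X] = C(21, 4) · 4^{1 − 6} = 5985 · 4^{−5} = 5985/1024.
As a reduced fraction: E[X] = 5985/1024 ≈ 5.84473.
Is E[X] < 1? NO.
Since E[X] ≥ 1, the first-moment bound is inconclusive at n = 21; it does NOT by itself certify R_4(4) > 21.

E[X] = 5985/1024 ≈ 5.84473; E[X] ≥ 1; first-moment method inconclusive here.


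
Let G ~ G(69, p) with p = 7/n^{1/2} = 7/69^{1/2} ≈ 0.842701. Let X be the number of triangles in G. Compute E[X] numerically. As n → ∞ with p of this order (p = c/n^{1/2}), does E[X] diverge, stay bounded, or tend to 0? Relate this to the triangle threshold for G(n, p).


Number of potential triangles: C(69, 3) = 52394.
Each occurs with probability p³ ≈ (0.842701)³ ≈ 5.98439820e-01.
By linearity: E[X] = C(69, 3)·p³ ≈ 52394 · 5.98439820e-01 ≈ 31354.655951.
Since α = 1/2 < 1, p = c/n^{1/2} ≫ 1/n is above the triangle threshold p ~ 1/n. Asymptotically E[X] ~ (c³/6)·n^{3(1−α)} = (7³/6)·n^{1.5} → ∞; triangles are abundant w.h.p.

E[X] ≈ 31354.655951; in regime p = Θ(1/n^{1/2}) E[X] diverges (above the triangle threshold p ~ 1/n).


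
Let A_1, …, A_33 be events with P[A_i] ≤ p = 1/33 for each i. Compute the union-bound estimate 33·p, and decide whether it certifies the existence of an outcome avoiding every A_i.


Union bound: P[∪_{i=1}^{33} A_i] ≤ Σ_i P[A_i] ≤ 33·p = 33·(1/33) = 1.
Numerically: 1 ≈ 1.000000.
Is 1 < 1? NO.
Since the bound 1 is ≥ 1, the union bound is uninformative here; it does NOT by itself certify existence.

33·p = 1 ≈ 1.000000; existence NOT certified by the union bound.
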